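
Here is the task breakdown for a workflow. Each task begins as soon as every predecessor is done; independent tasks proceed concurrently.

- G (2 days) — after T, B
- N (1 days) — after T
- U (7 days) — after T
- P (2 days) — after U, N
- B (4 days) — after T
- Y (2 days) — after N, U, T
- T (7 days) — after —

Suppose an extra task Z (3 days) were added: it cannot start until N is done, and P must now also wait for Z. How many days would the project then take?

Originally the project takes 16 days.
With Z inserted, P now waits for max(U, N, Z).
New critical path: T→U→Y = 7+7+2 = 16 ⇒ 16 days.

16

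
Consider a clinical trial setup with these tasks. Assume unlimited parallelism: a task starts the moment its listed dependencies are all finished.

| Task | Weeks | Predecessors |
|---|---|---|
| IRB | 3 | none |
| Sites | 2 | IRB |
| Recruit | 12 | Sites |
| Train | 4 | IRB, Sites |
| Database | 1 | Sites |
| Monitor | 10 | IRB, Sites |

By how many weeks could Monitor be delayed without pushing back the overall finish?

2

The longest chain is IRB→Sites→Recruit = 3+2+12 = 17; overall finish 17 weeks.
The longest chain containing Monitor totals 15 weeks.
Slack of Monitor = 7 − 5 = 2 weeks.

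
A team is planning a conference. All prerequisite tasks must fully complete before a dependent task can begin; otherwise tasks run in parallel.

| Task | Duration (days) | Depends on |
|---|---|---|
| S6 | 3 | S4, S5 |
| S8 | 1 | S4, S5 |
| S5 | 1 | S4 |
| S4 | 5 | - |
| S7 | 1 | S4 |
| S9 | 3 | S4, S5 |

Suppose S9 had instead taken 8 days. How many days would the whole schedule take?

14

Critical path before the change: S4→S5→S9 = 5+1+3 = 9 giving 9 days.
Since S9 is critical, the +5 change carries straight to that chain (now 14 days).
No other chain overtakes it, so the finish is 14 days.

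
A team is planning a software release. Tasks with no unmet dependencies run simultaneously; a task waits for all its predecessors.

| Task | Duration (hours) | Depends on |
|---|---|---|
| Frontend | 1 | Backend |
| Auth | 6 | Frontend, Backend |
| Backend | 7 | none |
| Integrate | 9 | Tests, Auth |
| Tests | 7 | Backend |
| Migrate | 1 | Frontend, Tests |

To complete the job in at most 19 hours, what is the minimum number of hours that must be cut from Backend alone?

4

Current finish: 23 hours; target: 19.
Backend is on every critical path, so each hour cut from Backend cuts the finish by one (this holds down to a finish of 17).
Need 23 − 19 = 4 hours off Backend → Backend becomes 3 hours, finish becomes 19.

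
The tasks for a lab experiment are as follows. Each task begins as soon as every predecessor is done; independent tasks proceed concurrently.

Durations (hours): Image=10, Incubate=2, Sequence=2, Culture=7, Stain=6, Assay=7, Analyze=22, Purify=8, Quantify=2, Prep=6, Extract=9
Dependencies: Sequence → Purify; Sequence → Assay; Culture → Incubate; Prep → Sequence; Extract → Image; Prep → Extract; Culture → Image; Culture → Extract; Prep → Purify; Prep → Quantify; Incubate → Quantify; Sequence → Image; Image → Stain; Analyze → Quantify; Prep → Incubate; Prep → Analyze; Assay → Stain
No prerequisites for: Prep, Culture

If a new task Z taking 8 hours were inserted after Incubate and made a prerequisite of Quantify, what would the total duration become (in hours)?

32

Originally the project takes 32 hours.
With Z inserted, Quantify now waits for max(Incubate, Analyze, Prep, Z).
New critical path: Culture→Extract→Image→Stain = 7+9+10+6 = 32 ⇒ 32 hours.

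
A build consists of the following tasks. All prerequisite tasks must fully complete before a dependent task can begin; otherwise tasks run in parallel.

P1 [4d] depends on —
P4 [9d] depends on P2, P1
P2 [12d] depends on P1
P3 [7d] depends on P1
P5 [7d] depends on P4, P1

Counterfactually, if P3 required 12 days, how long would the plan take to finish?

32

Baseline: P1→P2→P4→P5 = 4+12+9+7 = 32 → 32 days.
The longest path through P3 is only 11 days, so P3 has float 21.
The critical path is still P1→P2→P4→P5; finish is now 32 days.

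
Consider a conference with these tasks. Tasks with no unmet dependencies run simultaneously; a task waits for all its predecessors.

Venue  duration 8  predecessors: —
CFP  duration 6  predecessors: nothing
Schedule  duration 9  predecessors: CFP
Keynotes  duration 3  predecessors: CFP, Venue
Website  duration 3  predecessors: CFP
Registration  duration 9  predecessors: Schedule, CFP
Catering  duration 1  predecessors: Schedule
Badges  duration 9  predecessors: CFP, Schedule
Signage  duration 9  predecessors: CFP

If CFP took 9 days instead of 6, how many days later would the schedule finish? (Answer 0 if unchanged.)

3

The binding path is CFP→Schedule→Registration = 6+9+9 = 24; finish at 24 days.
CFP is on the critical path; changing it to 9 makes that path 27 days.
No other chain overtakes it, so the finish is 27 days.
Change in finish: 27 − 24 = +3 days.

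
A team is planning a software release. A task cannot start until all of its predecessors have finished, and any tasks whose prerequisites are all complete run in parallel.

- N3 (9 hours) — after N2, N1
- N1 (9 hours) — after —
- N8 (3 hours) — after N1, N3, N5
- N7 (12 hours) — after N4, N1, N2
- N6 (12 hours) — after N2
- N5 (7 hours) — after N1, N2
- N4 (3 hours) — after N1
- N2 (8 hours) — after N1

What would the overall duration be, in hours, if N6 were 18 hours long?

35

Actual critical path: N1→N2→N6 = 9+8+12 = 29 ⇒ 29 hours.
N6 is on the critical path; changing it to 18 makes that path 35 hours.
That remains the longest chain; total 35 hours.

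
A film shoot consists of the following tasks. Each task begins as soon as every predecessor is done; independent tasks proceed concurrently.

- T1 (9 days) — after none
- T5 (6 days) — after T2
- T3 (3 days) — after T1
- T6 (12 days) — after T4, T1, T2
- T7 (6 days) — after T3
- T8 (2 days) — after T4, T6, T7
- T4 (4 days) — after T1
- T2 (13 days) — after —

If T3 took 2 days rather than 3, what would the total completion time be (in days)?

27

As given, the longest chain is T1→T4→T6→T8 = 9+4+12+2 = 27, so the finish is 27 days.
T3 is off the critical path — its longest chain is 20 days, giving 7 of slack.
No other chain overtakes it, so the finish is 27 days.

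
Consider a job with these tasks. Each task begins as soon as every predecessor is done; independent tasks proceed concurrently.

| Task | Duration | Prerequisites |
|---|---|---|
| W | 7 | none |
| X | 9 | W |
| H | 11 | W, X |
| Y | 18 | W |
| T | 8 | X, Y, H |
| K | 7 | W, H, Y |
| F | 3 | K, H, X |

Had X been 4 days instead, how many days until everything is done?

Baseline: W→X→H→K→F = 7+9+11+7+3 = 37 → 37 days.
X is on the critical path; changing it to 4 makes that path 32 days.
New critical path: W→Y→K→F = 7+18+7+3 = 35 ⇒ 35 days.

35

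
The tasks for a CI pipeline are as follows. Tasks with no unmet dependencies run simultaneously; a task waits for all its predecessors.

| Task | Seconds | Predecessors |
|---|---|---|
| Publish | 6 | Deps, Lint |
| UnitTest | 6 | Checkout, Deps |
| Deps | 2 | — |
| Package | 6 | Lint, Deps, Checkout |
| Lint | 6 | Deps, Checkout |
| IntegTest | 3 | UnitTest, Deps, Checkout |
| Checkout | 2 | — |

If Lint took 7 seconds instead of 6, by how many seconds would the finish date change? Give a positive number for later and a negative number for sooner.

1

Baseline: Checkout→Lint→Package = 2+6+6 = 14 → 14 seconds.
Since Lint is critical, the +1 change carries straight to that chain (now 15 seconds).
The critical path is still Checkout→Lint→Package; finish is now 15 seconds.
Change in finish: 15 − 14 = +1 seconds.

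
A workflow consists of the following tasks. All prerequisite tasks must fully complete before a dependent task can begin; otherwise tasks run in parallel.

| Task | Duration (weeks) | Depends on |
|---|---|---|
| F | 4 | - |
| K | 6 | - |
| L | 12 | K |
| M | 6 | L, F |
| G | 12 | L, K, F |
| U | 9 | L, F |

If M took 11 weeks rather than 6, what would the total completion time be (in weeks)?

Actual critical path: K→L→G = 6+12+12 = 30 ⇒ 30 weeks.
M is off the critical path — its longest chain is 24 weeks, giving 6 of slack.
The critical path is still K→L→G; finish is now 30 weeks.

30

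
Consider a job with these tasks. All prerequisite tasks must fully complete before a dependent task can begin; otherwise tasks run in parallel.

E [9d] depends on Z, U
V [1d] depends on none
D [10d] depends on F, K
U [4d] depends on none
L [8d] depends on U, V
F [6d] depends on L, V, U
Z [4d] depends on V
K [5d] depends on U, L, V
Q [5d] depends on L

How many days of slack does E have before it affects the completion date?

14

U→L→F→D = 4+8+6+10 = 28 sets the makespan at 28 days.
Longest path through E: 14 days (earliest finish 14, latest finish 28).
So E can slip 28 − 14 = 14 days.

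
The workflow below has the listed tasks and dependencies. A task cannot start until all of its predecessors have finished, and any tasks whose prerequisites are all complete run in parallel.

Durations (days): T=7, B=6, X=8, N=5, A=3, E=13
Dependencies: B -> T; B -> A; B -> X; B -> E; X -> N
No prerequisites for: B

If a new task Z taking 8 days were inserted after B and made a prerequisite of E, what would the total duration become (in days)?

27

Originally the workflow takes 19 days.
With Z inserted, E now waits for max(B, Z).
New critical path: B→Z→E = 6+8+13 = 27 ⇒ 27 days.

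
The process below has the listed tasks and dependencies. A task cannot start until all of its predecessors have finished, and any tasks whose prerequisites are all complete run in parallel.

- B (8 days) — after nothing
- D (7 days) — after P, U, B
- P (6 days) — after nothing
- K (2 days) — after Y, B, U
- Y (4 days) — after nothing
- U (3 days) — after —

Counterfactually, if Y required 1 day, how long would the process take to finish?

Critical path before the change: B→D = 8+7 = 15 giving 15 days.
The longest path through Y is only 6 days, so Y has float 9.
The critical path is still B→D; finish is now 15 days.

15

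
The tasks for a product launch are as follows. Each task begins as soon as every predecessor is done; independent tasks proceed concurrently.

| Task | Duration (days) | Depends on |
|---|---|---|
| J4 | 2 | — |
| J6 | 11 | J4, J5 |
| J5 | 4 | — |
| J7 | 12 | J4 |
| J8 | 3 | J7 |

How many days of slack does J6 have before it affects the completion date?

The longest chain is J4→J7→J8 = 2+12+3 = 17; overall finish 17 days.
J6 finishes as early as 15 and must finish by 17.
Slack of J6 = 6 − 4 = 2 days.

2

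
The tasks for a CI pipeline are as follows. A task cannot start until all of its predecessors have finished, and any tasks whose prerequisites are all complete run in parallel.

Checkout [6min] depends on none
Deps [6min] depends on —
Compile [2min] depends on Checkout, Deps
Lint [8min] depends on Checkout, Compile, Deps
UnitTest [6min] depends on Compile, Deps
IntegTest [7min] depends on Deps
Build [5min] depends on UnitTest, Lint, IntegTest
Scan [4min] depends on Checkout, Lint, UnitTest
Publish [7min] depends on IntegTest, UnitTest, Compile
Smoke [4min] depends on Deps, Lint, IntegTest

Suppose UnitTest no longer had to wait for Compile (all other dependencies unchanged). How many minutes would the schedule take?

Original critical path: Checkout→Compile→Lint→Build = 6+2+8+5 = 21 ⇒ 21 minutes.
Without Compile→UnitTest, UnitTest's earliest start moves from 8 to 6.
New critical path: Checkout→Compile→Lint→Build = 6+2+8+5 = 21 ⇒ 21 minutes.

21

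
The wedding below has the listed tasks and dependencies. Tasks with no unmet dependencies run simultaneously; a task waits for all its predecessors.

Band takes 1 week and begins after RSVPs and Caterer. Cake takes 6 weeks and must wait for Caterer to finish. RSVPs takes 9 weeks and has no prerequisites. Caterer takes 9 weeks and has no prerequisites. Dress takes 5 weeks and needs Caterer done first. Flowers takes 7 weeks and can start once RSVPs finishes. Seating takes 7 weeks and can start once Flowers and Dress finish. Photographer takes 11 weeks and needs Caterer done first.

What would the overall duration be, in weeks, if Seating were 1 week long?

Baseline: RSVPs→Flowers→Seating = 9+7+7 = 23 → 23 weeks.
Seating is on the critical path; changing it to 1 makes that path 17 weeks.
Now Caterer→Photographer = 9+11 = 20 is longest, so the finish becomes 20 weeks.

20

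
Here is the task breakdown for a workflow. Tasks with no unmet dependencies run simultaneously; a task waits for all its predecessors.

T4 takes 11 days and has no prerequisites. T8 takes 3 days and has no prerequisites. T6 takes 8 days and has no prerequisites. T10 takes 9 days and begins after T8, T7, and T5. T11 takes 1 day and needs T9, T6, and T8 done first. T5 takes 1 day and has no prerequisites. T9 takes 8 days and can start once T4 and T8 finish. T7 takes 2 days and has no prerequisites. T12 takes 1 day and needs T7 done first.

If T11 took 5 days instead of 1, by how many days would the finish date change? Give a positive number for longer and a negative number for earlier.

Actual critical path: T4→T9→T11 = 11+8+1 = 20 ⇒ 20 days.
T11 lies on that path, so at 5 days the path becomes 24 days.
No other chain overtakes it, so the finish is 24 days.
Change in finish: 24 − 20 = +4 days.

4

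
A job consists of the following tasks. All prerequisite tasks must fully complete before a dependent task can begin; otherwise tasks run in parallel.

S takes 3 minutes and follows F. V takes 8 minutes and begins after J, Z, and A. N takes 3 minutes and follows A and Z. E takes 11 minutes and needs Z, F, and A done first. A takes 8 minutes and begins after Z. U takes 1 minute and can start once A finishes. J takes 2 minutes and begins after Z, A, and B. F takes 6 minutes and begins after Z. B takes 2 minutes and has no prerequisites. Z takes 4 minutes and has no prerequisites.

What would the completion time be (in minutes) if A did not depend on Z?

Original critical path: Z→A→E = 4+8+11 = 23 ⇒ 23 minutes.
Without Z→A, A's earliest start moves from 4 to 0.
After: Z→F→E = 4+6+11 = 21 → 21 minutes.

21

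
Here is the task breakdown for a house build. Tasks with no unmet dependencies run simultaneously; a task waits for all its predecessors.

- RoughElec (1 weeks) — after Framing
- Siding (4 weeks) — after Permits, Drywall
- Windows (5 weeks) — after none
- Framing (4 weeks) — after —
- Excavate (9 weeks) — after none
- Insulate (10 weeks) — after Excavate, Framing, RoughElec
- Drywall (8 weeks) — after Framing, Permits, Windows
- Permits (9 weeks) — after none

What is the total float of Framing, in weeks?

Critical path: Permits→Drywall→Siding = 9+8+4 = 21, so the finish is 21 weeks.
Framing finishes as early as 4 and must finish by 9.
Float = 21 − 16 = 5.

5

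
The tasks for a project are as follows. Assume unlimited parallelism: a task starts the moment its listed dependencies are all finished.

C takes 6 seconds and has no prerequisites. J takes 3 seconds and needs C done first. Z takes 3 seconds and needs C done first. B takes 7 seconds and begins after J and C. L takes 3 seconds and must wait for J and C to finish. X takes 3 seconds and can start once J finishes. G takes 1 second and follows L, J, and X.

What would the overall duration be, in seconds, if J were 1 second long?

The binding path is C→J→B = 6+3+7 = 16; finish at 16 seconds.
J lies on that path, so at 1 second the path becomes 14 seconds.
That remains the longest chain; total 14 seconds.

14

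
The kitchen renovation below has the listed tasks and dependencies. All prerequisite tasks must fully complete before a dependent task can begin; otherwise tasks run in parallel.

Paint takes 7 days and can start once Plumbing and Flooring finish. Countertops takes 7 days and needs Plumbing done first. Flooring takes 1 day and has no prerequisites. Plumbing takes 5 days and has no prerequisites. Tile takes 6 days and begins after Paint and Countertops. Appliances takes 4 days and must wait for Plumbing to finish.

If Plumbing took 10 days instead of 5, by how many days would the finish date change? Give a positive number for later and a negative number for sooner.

5

Actual critical path: Plumbing→Countertops→Tile = 5+7+6 = 18 ⇒ 18 days.
Since Plumbing is critical, the +5 change carries straight to that chain (now 23 days).
No other chain overtakes it, so the finish is 23 days.
Change in finish: 23 − 18 = +5 days.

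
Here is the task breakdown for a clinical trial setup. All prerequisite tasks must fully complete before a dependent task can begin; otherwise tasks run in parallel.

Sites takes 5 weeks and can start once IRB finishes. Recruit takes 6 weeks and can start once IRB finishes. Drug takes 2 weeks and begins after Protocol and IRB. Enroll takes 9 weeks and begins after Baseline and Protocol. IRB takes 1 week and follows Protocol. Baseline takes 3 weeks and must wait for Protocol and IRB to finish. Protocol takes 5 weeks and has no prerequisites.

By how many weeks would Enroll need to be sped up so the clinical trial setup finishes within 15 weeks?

Current finish: 18 weeks; target: 15.
Enroll is on every critical path, so each week cut from Enroll cuts the finish by one (this holds down to a finish of 12).
Need 18 − 15 = 3 weeks off Enroll → Enroll becomes 6 weeks, finish becomes 15.

3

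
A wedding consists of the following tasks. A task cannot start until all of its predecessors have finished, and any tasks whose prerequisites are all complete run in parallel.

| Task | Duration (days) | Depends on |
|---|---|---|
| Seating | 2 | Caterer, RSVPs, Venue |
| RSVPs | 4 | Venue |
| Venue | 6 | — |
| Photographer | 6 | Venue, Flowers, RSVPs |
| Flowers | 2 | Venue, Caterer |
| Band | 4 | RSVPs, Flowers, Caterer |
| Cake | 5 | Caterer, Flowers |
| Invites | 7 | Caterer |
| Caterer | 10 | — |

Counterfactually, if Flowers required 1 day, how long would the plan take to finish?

17

Actual critical path: Caterer→Flowers→Photographer = 10+2+6 = 18 ⇒ 18 days.
Flowers is on the critical path; changing it to 1 makes that path 17 days.
New critical path: Caterer→Invites = 10+7 = 17 ⇒ 17 days.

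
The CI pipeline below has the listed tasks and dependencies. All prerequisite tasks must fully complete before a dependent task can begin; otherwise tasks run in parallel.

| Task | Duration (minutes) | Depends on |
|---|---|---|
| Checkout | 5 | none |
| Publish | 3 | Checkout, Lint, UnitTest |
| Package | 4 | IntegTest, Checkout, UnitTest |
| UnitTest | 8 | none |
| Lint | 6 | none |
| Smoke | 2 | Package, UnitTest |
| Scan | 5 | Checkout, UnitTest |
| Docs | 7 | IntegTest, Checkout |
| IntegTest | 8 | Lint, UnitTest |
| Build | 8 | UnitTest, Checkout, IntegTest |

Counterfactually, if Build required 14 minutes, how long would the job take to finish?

As given, the longest chain is UnitTest→IntegTest→Build = 8+8+8 = 24, so the finish is 24 minutes.
Since Build is critical, the +6 change carries straight to that chain (now 30 minutes).
No other chain overtakes it, so the finish is 30 minutes.

30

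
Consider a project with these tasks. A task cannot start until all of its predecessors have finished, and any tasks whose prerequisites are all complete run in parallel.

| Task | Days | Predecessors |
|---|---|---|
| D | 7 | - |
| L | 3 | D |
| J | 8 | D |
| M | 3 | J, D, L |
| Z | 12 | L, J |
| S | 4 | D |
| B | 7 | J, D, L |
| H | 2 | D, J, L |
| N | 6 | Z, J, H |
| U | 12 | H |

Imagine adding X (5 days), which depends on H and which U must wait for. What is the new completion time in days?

34

Originally the project takes 33 days.
With X inserted, U now waits for max(H, X).
New critical path: D→J→H→X→U = 7+8+2+5+12 = 34 ⇒ 34 days.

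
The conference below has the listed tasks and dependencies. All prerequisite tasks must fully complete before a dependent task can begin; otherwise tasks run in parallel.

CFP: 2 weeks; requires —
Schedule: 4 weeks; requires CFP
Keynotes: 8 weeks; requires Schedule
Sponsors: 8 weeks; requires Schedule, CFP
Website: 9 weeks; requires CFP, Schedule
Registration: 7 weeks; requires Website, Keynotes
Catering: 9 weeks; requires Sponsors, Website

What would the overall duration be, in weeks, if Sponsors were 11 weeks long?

26

Critical path before the change: CFP→Schedule→Website→Catering = 2+4+9+9 = 24 giving 24 weeks.
Sponsors has 1 week of float (longest path through it is 23).
Now CFP→Schedule→Sponsors→Catering = 2+4+11+9 = 26 is longest, so the finish becomes 26 weeks.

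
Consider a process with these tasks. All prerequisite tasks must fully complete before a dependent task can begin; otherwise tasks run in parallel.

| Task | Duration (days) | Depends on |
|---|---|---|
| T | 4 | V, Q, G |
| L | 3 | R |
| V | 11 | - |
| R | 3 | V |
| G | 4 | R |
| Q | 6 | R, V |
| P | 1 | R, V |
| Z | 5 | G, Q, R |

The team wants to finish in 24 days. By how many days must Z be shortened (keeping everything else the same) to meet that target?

Current finish: 25 days; target: 24.
Z is on every critical path, so each day cut from Z cuts the finish by one (this holds down to a finish of 24).
Need 25 − 24 = 1 day off Z → Z becomes 4 days, finish becomes 24.

1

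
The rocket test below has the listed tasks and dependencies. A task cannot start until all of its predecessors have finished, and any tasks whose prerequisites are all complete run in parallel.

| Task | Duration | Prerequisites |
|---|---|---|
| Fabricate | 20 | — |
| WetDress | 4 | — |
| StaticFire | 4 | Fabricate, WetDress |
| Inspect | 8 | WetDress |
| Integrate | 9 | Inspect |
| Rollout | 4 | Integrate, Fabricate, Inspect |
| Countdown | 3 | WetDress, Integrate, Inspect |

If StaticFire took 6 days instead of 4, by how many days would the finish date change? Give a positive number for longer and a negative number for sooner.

1

Actual critical path: WetDress→Inspect→Integrate→Rollout = 4+8+9+4 = 25 ⇒ 25 days.
StaticFire is off the critical path — its longest chain is 24 days, giving 1 of slack.
Now Fabricate→StaticFire = 20+6 = 26 is longest, so the finish becomes 26 days.
Change in finish: 26 − 25 = +1 days.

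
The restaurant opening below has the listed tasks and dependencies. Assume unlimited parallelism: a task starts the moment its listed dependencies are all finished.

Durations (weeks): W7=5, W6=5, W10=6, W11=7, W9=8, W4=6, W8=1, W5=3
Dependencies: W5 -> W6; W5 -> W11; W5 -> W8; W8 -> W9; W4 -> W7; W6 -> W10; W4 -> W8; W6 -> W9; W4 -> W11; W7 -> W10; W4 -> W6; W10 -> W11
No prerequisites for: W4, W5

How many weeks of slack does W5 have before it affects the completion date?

3

W4→W6→W10→W11 = 6+5+6+7 = 24 sets the makespan at 24 weeks.
W5 finishes as early as 3 and must finish by 6.
So W5 can slip 6 − 3 = 3 weeks.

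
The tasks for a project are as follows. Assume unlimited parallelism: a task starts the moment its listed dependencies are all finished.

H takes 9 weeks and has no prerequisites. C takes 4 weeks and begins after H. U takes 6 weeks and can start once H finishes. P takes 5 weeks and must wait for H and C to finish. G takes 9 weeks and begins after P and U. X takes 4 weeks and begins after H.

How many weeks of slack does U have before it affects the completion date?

3

Critical path: H→C→P→G = 9+4+5+9 = 27, so the finish is 27 weeks.
Longest path through U: 24 weeks (earliest finish 15, latest finish 18).
Float = 27 − 24 = 3.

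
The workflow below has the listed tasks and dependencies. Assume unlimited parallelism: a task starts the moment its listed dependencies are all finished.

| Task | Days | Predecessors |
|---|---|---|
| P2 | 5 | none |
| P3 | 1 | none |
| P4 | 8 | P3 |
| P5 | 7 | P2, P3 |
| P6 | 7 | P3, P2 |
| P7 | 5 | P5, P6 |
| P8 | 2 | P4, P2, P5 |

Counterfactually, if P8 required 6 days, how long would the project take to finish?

18

Critical path before the change: P2→P5→P7 = 5+7+5 = 17 giving 17 days.
P8 is off the critical path — its longest chain is 14 days, giving 3 of slack.
New critical path: P2→P5→P8 = 5+7+6 = 18 ⇒ 18 days.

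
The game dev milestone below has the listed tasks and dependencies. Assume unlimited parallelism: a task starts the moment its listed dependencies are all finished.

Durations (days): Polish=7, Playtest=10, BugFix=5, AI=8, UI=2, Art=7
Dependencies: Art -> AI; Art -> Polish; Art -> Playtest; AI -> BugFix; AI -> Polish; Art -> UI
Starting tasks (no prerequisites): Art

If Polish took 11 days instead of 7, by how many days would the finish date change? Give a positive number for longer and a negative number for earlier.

Actual critical path: Art→AI→Polish = 7+8+7 = 22 ⇒ 22 days.
Polish is on the critical path; changing it to 11 makes that path 26 days.
The critical path is still Art→AI→Polish; finish is now 26 days.
Change in finish: 26 − 22 = +4 days.

4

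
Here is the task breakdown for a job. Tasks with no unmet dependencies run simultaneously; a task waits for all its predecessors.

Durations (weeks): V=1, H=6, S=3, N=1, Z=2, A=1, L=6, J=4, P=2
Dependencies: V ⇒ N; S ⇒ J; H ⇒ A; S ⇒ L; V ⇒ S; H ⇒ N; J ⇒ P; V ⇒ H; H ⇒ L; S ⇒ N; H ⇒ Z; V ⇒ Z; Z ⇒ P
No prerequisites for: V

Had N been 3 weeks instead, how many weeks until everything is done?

Critical path before the change: V→H→L = 1+6+6 = 13 giving 13 weeks.
N is off the critical path — its longest chain is 8 weeks, giving 5 of slack.
No other chain overtakes it, so the finish is 13 weeks.

13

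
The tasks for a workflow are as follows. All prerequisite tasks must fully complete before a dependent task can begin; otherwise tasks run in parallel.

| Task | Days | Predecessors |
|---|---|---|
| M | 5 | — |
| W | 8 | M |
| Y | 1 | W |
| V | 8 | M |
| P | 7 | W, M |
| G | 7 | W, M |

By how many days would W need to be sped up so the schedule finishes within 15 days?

Current finish: 20 days; target: 15.
W is on every critical path, so each day cut from W cuts the finish by one (this holds down to a finish of 13).
Need 20 − 15 = 5 days off W → W becomes 3 days, finish becomes 15.

5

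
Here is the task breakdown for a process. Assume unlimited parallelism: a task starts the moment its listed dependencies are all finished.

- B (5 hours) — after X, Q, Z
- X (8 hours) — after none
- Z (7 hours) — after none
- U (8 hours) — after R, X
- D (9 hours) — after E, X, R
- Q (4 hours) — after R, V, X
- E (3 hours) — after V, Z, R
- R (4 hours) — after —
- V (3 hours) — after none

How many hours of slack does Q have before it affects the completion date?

2

Z→E→D = 7+3+9 = 19 sets the makespan at 19 hours.
Q finishes as early as 12 and must finish by 14.
So Q can slip 14 − 12 = 2 hours.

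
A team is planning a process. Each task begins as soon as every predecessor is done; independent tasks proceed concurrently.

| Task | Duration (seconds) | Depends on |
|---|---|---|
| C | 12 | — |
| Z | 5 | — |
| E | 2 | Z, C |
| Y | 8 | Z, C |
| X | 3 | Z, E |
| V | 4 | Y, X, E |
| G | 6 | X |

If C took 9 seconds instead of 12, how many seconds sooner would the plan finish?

Critical path before the change: C→Y→V = 12+8+4 = 24 giving 24 seconds.
C lies on that path, so at 9 seconds the path becomes 21 seconds.
That remains the longest chain; total 21 seconds.
Change in finish: 21 − 24 = -3 seconds.

3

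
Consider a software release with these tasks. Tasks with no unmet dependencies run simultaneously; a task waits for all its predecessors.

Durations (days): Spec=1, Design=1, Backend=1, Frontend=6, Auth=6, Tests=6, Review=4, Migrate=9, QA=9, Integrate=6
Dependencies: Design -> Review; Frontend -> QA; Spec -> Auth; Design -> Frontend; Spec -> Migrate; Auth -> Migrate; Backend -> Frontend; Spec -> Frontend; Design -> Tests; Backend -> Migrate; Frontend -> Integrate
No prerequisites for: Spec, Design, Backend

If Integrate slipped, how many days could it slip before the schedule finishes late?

3

Critical path: Spec→Frontend→QA = 1+6+9 = 16, so the finish is 16 days.
Longest path through Integrate: 13 days (earliest finish 13, latest finish 16).
Float = 16 − 13 = 3.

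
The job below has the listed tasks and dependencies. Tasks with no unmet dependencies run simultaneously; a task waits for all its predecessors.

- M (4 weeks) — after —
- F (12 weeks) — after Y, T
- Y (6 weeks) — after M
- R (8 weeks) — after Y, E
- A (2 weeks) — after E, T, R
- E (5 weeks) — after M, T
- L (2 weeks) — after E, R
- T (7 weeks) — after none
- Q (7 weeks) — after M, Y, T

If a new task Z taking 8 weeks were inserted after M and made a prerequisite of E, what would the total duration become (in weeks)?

27

Originally the job takes 22 weeks.
With Z inserted, E now waits for max(M, T, Z).
New critical path: M→Z→E→R→L = 4+8+5+8+2 = 27 ⇒ 27 weeks.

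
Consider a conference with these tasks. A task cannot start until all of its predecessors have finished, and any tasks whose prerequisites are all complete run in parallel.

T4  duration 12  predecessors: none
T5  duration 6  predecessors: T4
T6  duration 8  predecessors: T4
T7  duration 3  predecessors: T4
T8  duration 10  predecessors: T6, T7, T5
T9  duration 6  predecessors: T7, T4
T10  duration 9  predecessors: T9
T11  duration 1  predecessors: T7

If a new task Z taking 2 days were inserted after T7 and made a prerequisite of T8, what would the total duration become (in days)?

Originally the job takes 30 days.
With Z inserted, T8 now waits for max(T6, T7, T5, Z).
New critical path: T4→T6→T8 = 12+8+10 = 30 ⇒ 30 days.

30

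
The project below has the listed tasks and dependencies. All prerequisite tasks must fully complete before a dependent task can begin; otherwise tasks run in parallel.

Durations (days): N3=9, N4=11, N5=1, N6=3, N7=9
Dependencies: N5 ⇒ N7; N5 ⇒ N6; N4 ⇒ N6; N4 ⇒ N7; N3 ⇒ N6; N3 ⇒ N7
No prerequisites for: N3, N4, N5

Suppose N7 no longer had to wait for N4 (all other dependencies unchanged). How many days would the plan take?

18

Original critical path: N4→N7 = 11+9 = 20 ⇒ 20 days.
Without N4→N7, N7's earliest start moves from 11 to 9.
After: N3→N7 = 9+9 = 18 → 18 days.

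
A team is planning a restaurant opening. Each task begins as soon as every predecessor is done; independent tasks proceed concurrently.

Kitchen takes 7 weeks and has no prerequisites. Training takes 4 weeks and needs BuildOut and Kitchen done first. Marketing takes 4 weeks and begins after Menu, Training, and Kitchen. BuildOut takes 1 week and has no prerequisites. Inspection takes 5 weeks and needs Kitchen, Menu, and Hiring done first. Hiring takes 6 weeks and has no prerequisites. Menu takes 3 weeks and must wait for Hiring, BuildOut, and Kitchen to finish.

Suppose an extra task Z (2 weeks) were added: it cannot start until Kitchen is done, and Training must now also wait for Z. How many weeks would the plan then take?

Originally the plan takes 15 weeks.
With Z inserted, Training now waits for max(BuildOut, Kitchen, Z).
New critical path: Kitchen→Z→Training→Marketing = 7+2+4+4 = 17 ⇒ 17 weeks.

17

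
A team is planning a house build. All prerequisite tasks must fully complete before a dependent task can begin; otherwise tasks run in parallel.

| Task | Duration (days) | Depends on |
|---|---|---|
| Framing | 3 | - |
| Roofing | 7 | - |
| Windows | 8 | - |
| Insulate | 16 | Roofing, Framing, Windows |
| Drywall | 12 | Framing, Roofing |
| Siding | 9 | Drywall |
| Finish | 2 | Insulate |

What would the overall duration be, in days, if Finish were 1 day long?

28

Baseline: Roofing→Drywall→Siding = 7+12+9 = 28 → 28 days.
Finish has 2 days of float (longest path through it is 26).
The critical path is still Roofing→Drywall→Siding; finish is now 28 days.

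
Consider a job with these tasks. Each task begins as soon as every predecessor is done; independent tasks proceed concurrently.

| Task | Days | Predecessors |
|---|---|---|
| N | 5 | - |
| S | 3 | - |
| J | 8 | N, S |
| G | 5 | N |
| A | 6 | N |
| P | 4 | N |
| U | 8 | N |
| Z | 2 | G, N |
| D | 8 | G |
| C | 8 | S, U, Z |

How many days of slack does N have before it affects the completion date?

0

N→U→C = 5+8+8 = 21 sets the makespan at 21 days.
The longest chain containing N totals 21 days.
Slack of N = 0 − 0 = 0 days.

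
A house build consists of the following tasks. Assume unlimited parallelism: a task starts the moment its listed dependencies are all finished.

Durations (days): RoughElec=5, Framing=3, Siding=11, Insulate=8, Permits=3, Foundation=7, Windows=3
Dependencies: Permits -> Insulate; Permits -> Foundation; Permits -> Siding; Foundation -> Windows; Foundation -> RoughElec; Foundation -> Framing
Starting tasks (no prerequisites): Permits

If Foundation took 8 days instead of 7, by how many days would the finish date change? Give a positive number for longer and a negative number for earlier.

1

The binding path is Permits→Foundation→RoughElec = 3+7+5 = 15; finish at 15 days.
Foundation lies on that path, so at 8 days the path becomes 16 days.
No other chain overtakes it, so the finish is 16 days.
Change in finish: 16 − 15 = +1 days.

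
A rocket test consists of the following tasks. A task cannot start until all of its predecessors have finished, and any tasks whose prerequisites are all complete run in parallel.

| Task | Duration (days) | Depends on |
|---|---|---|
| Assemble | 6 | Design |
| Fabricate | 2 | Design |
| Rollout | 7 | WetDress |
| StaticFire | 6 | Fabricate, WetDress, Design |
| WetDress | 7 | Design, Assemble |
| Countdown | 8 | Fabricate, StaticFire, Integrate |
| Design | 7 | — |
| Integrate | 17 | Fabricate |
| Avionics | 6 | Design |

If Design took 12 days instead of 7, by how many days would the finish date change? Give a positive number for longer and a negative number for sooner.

5

The binding path is Design→Fabricate→Integrate→Countdown = 7+2+17+8 = 34; finish at 34 days.
Since Design is critical, the +5 change carries straight to that chain (now 39 days).
The critical path is still Design→Fabricate→Integrate→Countdown; finish is now 39 days.
Change in finish: 39 − 34 = +5 days.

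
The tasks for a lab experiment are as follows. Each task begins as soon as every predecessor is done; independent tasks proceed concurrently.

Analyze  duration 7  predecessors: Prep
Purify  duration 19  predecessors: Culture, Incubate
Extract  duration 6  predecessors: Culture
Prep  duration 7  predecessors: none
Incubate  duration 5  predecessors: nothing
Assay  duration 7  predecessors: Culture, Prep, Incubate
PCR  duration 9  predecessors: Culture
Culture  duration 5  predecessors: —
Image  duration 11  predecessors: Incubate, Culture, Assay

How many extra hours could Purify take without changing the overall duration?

1

Critical path: Prep→Assay→Image = 7+7+11 = 25, so the finish is 25 hours.
Purify finishes as early as 24 and must finish by 25.
So Purify can slip 25 − 24 = 1 hour.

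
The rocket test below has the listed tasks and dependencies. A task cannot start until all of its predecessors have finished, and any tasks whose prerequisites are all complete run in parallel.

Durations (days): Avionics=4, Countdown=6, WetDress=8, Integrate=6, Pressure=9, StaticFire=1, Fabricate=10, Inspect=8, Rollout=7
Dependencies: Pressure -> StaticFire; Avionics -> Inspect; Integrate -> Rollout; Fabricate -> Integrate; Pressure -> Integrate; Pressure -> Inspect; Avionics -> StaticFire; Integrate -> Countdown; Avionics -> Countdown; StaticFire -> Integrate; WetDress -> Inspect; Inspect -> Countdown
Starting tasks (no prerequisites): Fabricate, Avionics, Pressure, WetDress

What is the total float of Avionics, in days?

5

Critical path: Fabricate→Integrate→Rollout = 10+6+7 = 23, so the finish is 23 days.
Avionics finishes as early as 4 and must finish by 9.
Slack of Avionics = 5 − 0 = 5 days.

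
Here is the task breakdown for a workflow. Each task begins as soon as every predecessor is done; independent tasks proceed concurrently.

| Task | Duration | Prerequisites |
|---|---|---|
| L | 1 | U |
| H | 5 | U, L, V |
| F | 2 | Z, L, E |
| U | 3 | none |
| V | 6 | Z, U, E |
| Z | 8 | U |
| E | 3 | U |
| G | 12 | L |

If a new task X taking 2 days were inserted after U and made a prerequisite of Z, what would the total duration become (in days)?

Originally the plan takes 22 days.
With X inserted, Z now waits for max(U, X).
New critical path: U→X→Z→V→H = 3+2+8+6+5 = 24 ⇒ 24 days.

24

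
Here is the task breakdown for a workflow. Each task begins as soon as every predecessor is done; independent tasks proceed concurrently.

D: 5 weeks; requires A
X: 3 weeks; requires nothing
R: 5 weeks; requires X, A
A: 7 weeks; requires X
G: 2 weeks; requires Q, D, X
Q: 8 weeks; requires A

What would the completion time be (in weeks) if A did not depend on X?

17

Before: longest chain X→A→Q→G = 3+7+8+2 = 20, finish 20.
Without X→A, A's earliest start moves from 3 to 0.
After: A→Q→G = 7+8+2 = 17 → 17 weeks.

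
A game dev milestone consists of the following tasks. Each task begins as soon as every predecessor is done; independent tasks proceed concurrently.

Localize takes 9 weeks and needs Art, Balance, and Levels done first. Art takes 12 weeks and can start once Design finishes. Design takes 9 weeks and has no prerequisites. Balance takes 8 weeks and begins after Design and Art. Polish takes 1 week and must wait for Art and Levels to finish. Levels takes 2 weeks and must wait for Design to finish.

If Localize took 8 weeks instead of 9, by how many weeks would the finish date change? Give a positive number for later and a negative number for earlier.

Actual critical path: Design→Art→Balance→Localize = 9+12+8+9 = 38 ⇒ 38 weeks.
Localize is on the critical path; changing it to 8 makes that path 37 weeks.
The critical path is still Design→Art→Balance→Localize; finish is now 37 weeks.
Change in finish: 37 − 38 = -1 weeks.

-1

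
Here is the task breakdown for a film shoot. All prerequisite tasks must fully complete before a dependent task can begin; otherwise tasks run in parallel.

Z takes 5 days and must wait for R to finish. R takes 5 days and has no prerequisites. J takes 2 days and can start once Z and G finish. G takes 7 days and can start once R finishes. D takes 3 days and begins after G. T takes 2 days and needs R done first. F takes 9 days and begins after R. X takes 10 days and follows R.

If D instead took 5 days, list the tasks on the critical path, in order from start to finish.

R, G, D

As given, the longest chain is R→G→D = 5+7+3 = 15, so the finish is 15 days.
D is on the critical path; changing it to 5 makes that path 17 days.
No other chain overtakes it, so the finish is 17 days.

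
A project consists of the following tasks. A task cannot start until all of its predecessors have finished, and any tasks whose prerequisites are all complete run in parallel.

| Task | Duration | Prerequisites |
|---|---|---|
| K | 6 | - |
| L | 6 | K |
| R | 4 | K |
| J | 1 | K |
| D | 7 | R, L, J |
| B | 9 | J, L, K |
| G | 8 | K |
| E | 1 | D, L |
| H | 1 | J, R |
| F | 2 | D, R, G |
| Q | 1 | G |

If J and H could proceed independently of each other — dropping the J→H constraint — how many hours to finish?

21

With the dependency in place, K→L→D→F = 6+6+7+2 = 21 sets the finish at 21 hours.
Dropping J→H doesn't change H's earliest start (10); another predecessor still binds.
After: K→L→D→F = 6+6+7+2 = 21 → 21 hours.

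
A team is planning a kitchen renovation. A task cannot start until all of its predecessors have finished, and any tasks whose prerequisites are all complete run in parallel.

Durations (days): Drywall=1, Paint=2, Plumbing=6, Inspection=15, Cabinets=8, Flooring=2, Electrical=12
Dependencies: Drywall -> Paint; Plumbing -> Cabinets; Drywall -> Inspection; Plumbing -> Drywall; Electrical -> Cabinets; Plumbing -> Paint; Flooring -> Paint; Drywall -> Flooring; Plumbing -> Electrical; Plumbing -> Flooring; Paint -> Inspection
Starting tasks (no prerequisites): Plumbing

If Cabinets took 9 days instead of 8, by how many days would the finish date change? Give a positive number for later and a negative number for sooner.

1

Actual critical path: Plumbing→Electrical→Cabinets = 6+12+8 = 26 ⇒ 26 days.
Since Cabinets is critical, the +1 change carries straight to that chain (now 27 days).
The critical path is still Plumbing→Electrical→Cabinets; finish is now 27 days.
Change in finish: 27 − 26 = +1 days.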